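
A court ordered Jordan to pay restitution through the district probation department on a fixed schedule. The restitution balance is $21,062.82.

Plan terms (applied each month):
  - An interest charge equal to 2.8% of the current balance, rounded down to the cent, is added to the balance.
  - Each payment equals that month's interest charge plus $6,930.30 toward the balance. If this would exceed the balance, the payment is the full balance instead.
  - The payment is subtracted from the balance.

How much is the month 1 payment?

$7,520.05

Month 1: opening $21,062.82; interest $589.75 → $21,652.57; payment $7,520.05; balance $14,132.52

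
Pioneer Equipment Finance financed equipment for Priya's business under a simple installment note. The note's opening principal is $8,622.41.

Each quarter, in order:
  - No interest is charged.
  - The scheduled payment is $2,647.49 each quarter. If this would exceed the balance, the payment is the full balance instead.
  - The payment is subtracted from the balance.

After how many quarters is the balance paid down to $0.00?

Quarter 1: opening $8,622.41; payment $2,647.49; balance $5,974.92
Quarter 2: opening $5,974.92; payment $2,647.49; balance $3,327.43
Quarter 3: opening $3,327.43; payment $2,647.49; balance $679.94
Quarter 4: opening $679.94; payment $679.94; balance $0.00
Balance reaches $0.00 in quarter 4.

4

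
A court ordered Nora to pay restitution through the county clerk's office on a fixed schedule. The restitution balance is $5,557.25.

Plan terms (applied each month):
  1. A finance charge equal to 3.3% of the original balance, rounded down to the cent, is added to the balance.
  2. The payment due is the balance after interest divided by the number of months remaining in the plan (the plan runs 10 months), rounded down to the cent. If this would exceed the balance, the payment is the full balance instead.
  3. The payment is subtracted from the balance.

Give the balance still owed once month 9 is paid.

Month 1: opening $5,557.25; interest $183.38 → $5,740.63; payment $574.06; balance $5,166.57
Month 2: opening $5,166.57; interest $183.38 → $5,349.95; payment $594.43; balance $4,755.52
Month 3: opening $4,755.52; interest $183.38 → $4,938.90; payment $617.36; balance $4,321.54
Month 4: opening $4,321.54; interest $183.38 → $4,504.92; payment $643.56; balance $3,861.36
Month 5: opening $3,861.36; interest $183.38 → $4,044.74; payment $674.12; balance $3,370.62
Month 6: opening $3,370.62; interest $183.38 → $3,554.00; payment $710.80; balance $2,843.20
Month 7: opening $2,843.20; interest $183.38 → $3,026.58; payment $756.64; balance $2,269.94
Month 8: opening $2,269.94; interest $183.38 → $2,453.32; payment $817.77; balance $1,635.55
Month 9: opening $1,635.55; interest $183.38 → $1,818.93; payment $909.46; balance $909.47

$909.47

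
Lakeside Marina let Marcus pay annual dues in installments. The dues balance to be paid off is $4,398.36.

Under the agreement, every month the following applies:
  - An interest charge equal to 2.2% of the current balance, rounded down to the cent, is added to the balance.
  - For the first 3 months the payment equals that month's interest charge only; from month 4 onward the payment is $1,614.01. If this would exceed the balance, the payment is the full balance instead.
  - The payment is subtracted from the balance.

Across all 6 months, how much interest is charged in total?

$479.69

Month 1: $4,398.36 +$96.76 interest = $4,495.12; pay $96.76 → $4,398.36
Month 2: $4,398.36 +$96.76 interest = $4,495.12; pay $96.76 → $4,398.36
Month 3: $4,398.36 +$96.76 interest = $4,495.12; pay $96.76 → $4,398.36
Month 4: $4,398.36 +$96.76 interest = $4,495.12; pay $1,614.01 → $2,881.11
Month 5: $2,881.11 +$63.38 interest = $2,944.49; pay $1,614.01 → $1,330.48
Month 6: $1,330.48 +$29.27 interest = $1,359.75; pay $1,359.75 → $0.00
Total interest: $96.76 + $96.76 + $96.76 + $96.76 + $63.38 + $29.27 = $479.69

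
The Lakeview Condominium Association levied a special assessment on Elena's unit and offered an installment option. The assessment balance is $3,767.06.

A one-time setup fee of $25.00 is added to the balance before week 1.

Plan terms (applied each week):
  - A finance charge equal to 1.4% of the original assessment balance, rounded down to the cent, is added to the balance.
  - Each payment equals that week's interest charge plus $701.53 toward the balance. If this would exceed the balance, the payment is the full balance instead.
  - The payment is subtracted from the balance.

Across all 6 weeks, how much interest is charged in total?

Week 1: opening $3,792.06; interest $52.73 → $3,844.79; payment $754.26; balance $3,090.53
Week 2: opening $3,090.53; interest $52.73 → $3,143.26; payment $754.26; balance $2,389.00
Week 3: opening $2,389.00; interest $52.73 → $2,441.73; payment $754.26; balance $1,687.47
Week 4: opening $1,687.47; interest $52.73 → $1,740.20; payment $754.26; balance $985.94
Week 5: opening $985.94; interest $52.73 → $1,038.67; payment $754.26; balance $284.41
Week 6: opening $284.41; interest $52.73 → $337.14; payment $337.14; balance $0.00
Total interest: $52.73 + $52.73 + $52.73 + $52.73 + $52.73 + $52.73 = $316.38

$316.38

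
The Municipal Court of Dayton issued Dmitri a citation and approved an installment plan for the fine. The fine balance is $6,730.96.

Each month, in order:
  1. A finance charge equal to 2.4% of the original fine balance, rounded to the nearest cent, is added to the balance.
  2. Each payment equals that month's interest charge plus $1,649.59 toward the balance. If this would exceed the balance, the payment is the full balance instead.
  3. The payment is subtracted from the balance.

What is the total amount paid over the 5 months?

$7,538.66

Month 1: opening $6,730.96; interest $161.54 → $6,892.50; payment $1,811.13; balance $5,081.37
Month 2: opening $5,081.37; interest $161.54 → $5,242.91; payment $1,811.13; balance $3,431.78
Month 3: opening $3,431.78; interest $161.54 → $3,593.32; payment $1,811.13; balance $1,782.19
Month 4: opening $1,782.19; interest $161.54 → $1,943.73; payment $1,811.13; balance $132.60
Month 5: opening $132.60; interest $161.54 → $294.14; payment $294.14; balance $0.00
Total paid: $7,538.66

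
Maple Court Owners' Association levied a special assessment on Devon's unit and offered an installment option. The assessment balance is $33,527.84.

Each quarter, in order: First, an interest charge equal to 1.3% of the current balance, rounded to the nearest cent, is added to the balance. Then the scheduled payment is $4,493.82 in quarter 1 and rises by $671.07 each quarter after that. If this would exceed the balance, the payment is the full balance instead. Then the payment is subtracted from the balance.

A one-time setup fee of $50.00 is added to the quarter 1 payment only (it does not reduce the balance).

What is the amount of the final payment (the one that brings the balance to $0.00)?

Quarter 1: $33,527.84 +$435.86 interest = $33,963.70; pay $4,493.82 (+ $50.00 fee) → $29,469.88
Quarter 2: $29,469.88 +$383.11 interest = $29,852.99; pay $5,164.89 → $24,688.10
Quarter 3: $24,688.10 +$320.95 interest = $25,009.05; pay $5,835.96 → $19,173.09
Quarter 4: $19,173.09 +$249.25 interest = $19,422.34; pay $6,507.03 → $12,915.31
Quarter 5: $12,915.31 +$167.90 interest = $13,083.21; pay $7,178.10 → $5,905.11
Quarter 6: $5,905.11 +$76.77 interest = $5,981.88; pay $5,981.88 → $0.00

$5,981.88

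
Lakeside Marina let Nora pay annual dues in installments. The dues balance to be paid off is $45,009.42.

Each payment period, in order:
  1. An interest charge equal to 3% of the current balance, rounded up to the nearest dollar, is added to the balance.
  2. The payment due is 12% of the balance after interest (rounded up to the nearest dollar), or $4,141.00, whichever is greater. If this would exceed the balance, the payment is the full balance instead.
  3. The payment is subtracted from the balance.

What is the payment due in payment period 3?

# | Opening | Interest | Payment | End bal
1 | $45,009.42 | $1,351.00 | $5,564.00 | $40,796.42
2 | $40,796.42 | $1,224.00 | $5,043.00 | $36,977.42
3 | $36,977.42 | $1,110.00 | $4,571.00 | $33,516.42

$4,571.00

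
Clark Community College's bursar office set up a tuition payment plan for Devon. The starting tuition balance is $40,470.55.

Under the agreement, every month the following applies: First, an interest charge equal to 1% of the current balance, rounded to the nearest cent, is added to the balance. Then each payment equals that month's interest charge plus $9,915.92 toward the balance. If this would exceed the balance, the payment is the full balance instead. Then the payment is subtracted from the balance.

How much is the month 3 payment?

Month 1: opening $40,470.55; interest $404.71 → $40,875.26; payment $10,320.63; balance $30,554.63
Month 2: opening $30,554.63; interest $305.55 → $30,860.18; payment $10,221.47; balance $20,638.71
Month 3: opening $20,638.71; interest $206.39 → $20,845.10; payment $10,122.31; balance $10,722.79

$10,122.31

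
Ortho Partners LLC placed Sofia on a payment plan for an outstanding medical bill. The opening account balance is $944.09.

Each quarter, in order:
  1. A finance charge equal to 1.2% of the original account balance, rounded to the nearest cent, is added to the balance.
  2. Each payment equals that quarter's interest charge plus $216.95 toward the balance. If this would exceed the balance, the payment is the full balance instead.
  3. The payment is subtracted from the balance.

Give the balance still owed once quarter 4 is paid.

$76.29

Quarter 1: $944.09 +$11.33 interest = $955.42; pay $228.28 → $727.14
Quarter 2: $727.14 +$11.33 interest = $738.47; pay $228.28 → $510.19
Quarter 3: $510.19 +$11.33 interest = $521.52; pay $228.28 → $293.24
Quarter 4: $293.24 +$11.33 interest = $304.57; pay $228.28 → $76.29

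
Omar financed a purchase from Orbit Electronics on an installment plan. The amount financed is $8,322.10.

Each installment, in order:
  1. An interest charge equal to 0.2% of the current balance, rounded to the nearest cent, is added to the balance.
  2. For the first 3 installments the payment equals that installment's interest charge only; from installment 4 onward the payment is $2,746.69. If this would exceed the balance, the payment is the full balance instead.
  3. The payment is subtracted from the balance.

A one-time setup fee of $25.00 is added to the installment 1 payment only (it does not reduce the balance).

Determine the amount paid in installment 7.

# | Opening | Interest | Payment | Fee | End bal
1 | $8,322.10 | $16.64 | $16.64 | $25.00 | $8,322.10
2 | $8,322.10 | $16.64 | $16.64 | — | $8,322.10
3 | $8,322.10 | $16.64 | $16.64 | — | $8,322.10
4 | $8,322.10 | $16.64 | $2,746.69 | — | $5,592.05
5 | $5,592.05 | $11.18 | $2,746.69 | — | $2,856.54
6 | $2,856.54 | $5.71 | $2,746.69 | — | $115.56
7 | $115.56 | $0.23 | $115.79 | — | $0.00

$115.79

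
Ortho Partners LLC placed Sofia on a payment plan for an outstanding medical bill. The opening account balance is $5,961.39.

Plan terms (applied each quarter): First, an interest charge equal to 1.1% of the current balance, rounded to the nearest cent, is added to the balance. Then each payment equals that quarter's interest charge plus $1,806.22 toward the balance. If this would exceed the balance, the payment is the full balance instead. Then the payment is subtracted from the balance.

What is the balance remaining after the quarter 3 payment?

# | Opening | Interest | Payment | End bal
1 | $5,961.39 | $65.58 | $1,871.80 | $4,155.17
2 | $4,155.17 | $45.71 | $1,851.93 | $2,348.95
3 | $2,348.95 | $25.84 | $1,832.06 | $542.73

$542.73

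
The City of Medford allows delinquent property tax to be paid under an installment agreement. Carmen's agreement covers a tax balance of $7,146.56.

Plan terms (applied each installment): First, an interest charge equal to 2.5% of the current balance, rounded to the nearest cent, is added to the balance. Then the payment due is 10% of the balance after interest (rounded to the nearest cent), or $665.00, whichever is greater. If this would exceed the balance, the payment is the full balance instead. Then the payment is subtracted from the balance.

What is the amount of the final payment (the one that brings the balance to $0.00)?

$343.30

# | Opening | Interest | Payment | End bal
1 | $7,146.56 | $178.66 | $732.52 | $6,592.70
2 | $6,592.70 | $164.82 | $675.75 | $6,081.77
3 | $6,081.77 | $152.04 | $665.00 | $5,568.81
4 | $5,568.81 | $139.22 | $665.00 | $5,043.03
5 | $5,043.03 | $126.08 | $665.00 | $4,504.11
6 | $4,504.11 | $112.60 | $665.00 | $3,951.71
7 | $3,951.71 | $98.79 | $665.00 | $3,385.50
8 | $3,385.50 | $84.64 | $665.00 | $2,805.14
9 | $2,805.14 | $70.13 | $665.00 | $2,210.27
10 | $2,210.27 | $55.26 | $665.00 | $1,600.53
11 | $1,600.53 | $40.01 | $665.00 | $975.54
12 | $975.54 | $24.39 | $665.00 | $334.93
13 | $334.93 | $8.37 | $343.30 | $0.00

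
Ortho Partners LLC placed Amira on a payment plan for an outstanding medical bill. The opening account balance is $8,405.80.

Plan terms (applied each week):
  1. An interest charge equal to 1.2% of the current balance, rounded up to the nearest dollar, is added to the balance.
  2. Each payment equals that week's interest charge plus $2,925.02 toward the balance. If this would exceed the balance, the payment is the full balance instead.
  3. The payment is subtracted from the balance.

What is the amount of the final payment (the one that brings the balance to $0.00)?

$2,586.76

Week 1: opening $8,405.80; interest $101.00 → $8,506.80; payment $3,026.02; balance $5,480.78
Week 2: opening $5,480.78; interest $66.00 → $5,546.78; payment $2,991.02; balance $2,555.76
Week 3: opening $2,555.76; interest $31.00 → $2,586.76; payment $2,586.76; balance $0.00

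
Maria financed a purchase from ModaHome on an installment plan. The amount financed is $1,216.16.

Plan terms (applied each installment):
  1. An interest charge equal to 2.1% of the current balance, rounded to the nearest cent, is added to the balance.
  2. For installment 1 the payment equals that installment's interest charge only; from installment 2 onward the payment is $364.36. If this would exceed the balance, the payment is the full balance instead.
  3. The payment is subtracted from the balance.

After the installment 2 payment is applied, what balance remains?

Installment 1: opening $1,216.16; interest $25.54 → $1,241.70; payment $25.54; balance $1,216.16
Installment 2: opening $1,216.16; interest $25.54 → $1,241.70; payment $364.36; balance $877.34

$877.34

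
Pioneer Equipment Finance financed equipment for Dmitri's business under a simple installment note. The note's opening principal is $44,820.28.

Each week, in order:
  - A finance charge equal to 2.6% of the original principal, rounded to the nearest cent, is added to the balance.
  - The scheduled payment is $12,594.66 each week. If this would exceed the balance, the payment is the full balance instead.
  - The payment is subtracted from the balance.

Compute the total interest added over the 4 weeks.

$4,661.32

Week 1: $44,820.28 +$1,165.33 interest = $45,985.61; pay $12,594.66 → $33,390.95
Week 2: $33,390.95 +$1,165.33 interest = $34,556.28; pay $12,594.66 → $21,961.62
Week 3: $21,961.62 +$1,165.33 interest = $23,126.95; pay $12,594.66 → $10,532.29
Week 4: $10,532.29 +$1,165.33 interest = $11,697.62; pay $11,697.62 → $0.00
Total interest: $1,165.33 + $1,165.33 + $1,165.33 + $1,165.33 = $4,661.32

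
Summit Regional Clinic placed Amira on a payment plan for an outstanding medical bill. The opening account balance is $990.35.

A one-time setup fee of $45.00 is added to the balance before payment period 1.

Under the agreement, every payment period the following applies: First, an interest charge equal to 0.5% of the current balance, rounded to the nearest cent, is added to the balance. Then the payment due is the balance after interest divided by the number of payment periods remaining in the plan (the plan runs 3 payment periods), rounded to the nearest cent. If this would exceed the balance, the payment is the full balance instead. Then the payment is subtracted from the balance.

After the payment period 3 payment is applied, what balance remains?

$0.00

Payment period 1: opening $1,035.35; interest $5.18 → $1,040.53; payment $346.84; balance $693.69
Payment period 2: opening $693.69; interest $3.47 → $697.16; payment $348.58; balance $348.58
Payment period 3: opening $348.58; interest $1.74 → $350.32; payment $350.32; balance $0.00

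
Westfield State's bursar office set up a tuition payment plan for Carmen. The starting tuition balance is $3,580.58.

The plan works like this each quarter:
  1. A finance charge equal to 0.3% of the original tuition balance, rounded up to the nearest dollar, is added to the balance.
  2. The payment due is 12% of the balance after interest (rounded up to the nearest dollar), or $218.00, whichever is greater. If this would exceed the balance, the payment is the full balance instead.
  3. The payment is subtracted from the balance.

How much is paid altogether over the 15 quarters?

Quarter 1: opening $3,580.58; interest $11.00 → $3,591.58; payment $431.00; balance $3,160.58
Quarter 2: opening $3,160.58; interest $11.00 → $3,171.58; payment $381.00; balance $2,790.58
Quarter 3: opening $2,790.58; interest $11.00 → $2,801.58; payment $337.00; balance $2,464.58
Quarter 4: opening $2,464.58; interest $11.00 → $2,475.58; payment $298.00; balance $2,177.58
Quarter 5: opening $2,177.58; interest $11.00 → $2,188.58; payment $263.00; balance $1,925.58
Quarter 6: opening $1,925.58; interest $11.00 → $1,936.58; payment $233.00; balance $1,703.58
Quarter 7: opening $1,703.58; interest $11.00 → $1,714.58; payment $218.00; balance $1,496.58
Quarter 8: opening $1,496.58; interest $11.00 → $1,507.58; payment $218.00; balance $1,289.58
Quarter 9: opening $1,289.58; interest $11.00 → $1,300.58; payment $218.00; balance $1,082.58
Quarter 10: opening $1,082.58; interest $11.00 → $1,093.58; payment $218.00; balance $875.58
Quarter 11: opening $875.58; interest $11.00 → $886.58; payment $218.00; balance $668.58
Quarter 12: opening $668.58; interest $11.00 → $679.58; payment $218.00; balance $461.58
Quarter 13: opening $461.58; interest $11.00 → $472.58; payment $218.00; balance $254.58
Quarter 14: opening $254.58; interest $11.00 → $265.58; payment $218.00; balance $47.58
Quarter 15: opening $47.58; interest $11.00 → $58.58; payment $58.58; balance $0.00
Total paid: $3,745.58

$3,745.58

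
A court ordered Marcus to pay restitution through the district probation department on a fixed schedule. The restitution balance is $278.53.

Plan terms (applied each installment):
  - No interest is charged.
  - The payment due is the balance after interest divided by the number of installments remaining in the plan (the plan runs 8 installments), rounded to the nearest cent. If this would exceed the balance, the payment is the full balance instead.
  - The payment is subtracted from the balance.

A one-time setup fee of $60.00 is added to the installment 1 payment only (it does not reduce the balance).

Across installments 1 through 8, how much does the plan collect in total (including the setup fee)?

Installment 1: opening $278.53; payment $34.82 (+ $60.00 fee); balance $243.71
Installment 2: opening $243.71; payment $34.82; balance $208.89
Installment 3: opening $208.89; payment $34.82; balance $174.07
Installment 4: opening $174.07; payment $34.81; balance $139.26
Installment 5: opening $139.26; payment $34.82; balance $104.44
Installment 6: opening $104.44; payment $34.81; balance $69.63
Installment 7: opening $69.63; payment $34.82; balance $34.81
Installment 8: opening $34.81; payment $34.81; balance $0.00
Total paid: $338.53

$338.53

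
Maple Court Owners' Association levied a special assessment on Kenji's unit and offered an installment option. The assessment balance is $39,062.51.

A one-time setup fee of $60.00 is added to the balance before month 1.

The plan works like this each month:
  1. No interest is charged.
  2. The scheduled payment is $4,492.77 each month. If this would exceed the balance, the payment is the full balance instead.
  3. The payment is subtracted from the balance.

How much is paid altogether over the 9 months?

$39,122.51

Month 1: $39,122.51 − $4,492.77 → $34,629.74
Month 2: $34,629.74 − $4,492.77 → $30,136.97
Month 3: $30,136.97 − $4,492.77 → $25,644.20
Month 4: $25,644.20 − $4,492.77 → $21,151.43
Month 5: $21,151.43 − $4,492.77 → $16,658.66
Month 6: $16,658.66 − $4,492.77 → $12,165.89
Month 7: $12,165.89 − $4,492.77 → $7,673.12
Month 8: $7,673.12 − $4,492.77 → $3,180.35
Month 9: $3,180.35 − $3,180.35 → $0.00
Total paid: $39,122.51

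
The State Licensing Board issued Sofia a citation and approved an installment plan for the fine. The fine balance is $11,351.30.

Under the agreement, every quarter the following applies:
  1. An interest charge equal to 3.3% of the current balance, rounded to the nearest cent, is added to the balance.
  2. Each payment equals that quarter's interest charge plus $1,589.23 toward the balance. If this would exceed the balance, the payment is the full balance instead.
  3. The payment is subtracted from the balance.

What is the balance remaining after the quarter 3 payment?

$6,583.61

Quarter 1: opening $11,351.30; interest $374.59 → $11,725.89; payment $1,963.82; balance $9,762.07
Quarter 2: opening $9,762.07; interest $322.15 → $10,084.22; payment $1,911.38; balance $8,172.84
Quarter 3: opening $8,172.84; interest $269.70 → $8,442.54; payment $1,858.93; balance $6,583.61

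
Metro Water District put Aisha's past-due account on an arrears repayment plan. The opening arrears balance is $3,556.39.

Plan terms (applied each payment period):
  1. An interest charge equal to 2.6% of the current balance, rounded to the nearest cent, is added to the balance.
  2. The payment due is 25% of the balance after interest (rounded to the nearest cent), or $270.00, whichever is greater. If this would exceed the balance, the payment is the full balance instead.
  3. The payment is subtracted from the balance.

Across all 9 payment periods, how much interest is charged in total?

$353.82

# | Opening | Interest | Payment | End bal
1 | $3,556.39 | $92.47 | $912.22 | $2,736.64
2 | $2,736.64 | $71.15 | $701.95 | $2,105.84
3 | $2,105.84 | $54.75 | $540.15 | $1,620.44
4 | $1,620.44 | $42.13 | $415.64 | $1,246.93
5 | $1,246.93 | $32.42 | $319.84 | $959.51
6 | $959.51 | $24.95 | $270.00 | $714.46
7 | $714.46 | $18.58 | $270.00 | $463.04
8 | $463.04 | $12.04 | $270.00 | $205.08
9 | $205.08 | $5.33 | $210.41 | $0.00
Total interest: $92.47 + $71.15 + $54.75 + $42.13 + $32.42 + $24.95 + $18.58 + $12.04 + $5.33 = $353.82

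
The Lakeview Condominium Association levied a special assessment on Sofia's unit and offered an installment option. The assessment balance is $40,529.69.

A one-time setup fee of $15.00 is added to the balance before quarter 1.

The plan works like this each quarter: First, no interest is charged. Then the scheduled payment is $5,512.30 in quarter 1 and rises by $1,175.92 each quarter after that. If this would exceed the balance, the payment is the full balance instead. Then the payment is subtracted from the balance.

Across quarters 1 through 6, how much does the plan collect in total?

Quarter 1: $40,544.69 − $5,512.30 → $35,032.39
Quarter 2: $35,032.39 − $6,688.22 → $28,344.17
Quarter 3: $28,344.17 − $7,864.14 → $20,480.03
Quarter 4: $20,480.03 − $9,040.06 → $11,439.97
Quarter 5: $11,439.97 − $10,215.98 → $1,223.99
Quarter 6: $1,223.99 − $1,223.99 → $0.00
Total paid: $40,544.69

$40,544.69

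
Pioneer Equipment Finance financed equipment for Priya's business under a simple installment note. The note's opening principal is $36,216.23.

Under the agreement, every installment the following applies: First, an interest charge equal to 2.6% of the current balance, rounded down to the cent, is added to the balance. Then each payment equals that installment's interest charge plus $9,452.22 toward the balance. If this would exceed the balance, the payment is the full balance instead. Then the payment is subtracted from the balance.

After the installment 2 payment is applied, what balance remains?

$17,311.79

Installment 1: opening $36,216.23; interest $941.62 → $37,157.85; payment $10,393.84; balance $26,764.01
Installment 2: opening $26,764.01; interest $695.86 → $27,459.87; payment $10,148.08; balance $17,311.79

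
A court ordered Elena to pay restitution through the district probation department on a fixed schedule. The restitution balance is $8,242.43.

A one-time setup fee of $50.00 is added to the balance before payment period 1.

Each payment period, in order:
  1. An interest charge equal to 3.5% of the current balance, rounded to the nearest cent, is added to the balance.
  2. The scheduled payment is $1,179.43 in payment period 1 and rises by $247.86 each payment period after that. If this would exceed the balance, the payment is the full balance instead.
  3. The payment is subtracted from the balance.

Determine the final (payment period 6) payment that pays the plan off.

$990.77

Payment period 1: $8,292.43 +$290.24 interest = $8,582.67; pay $1,179.43 → $7,403.24
Payment period 2: $7,403.24 +$259.11 interest = $7,662.35; pay $1,427.29 → $6,235.06
Payment period 3: $6,235.06 +$218.23 interest = $6,453.29; pay $1,675.15 → $4,778.14
Payment period 4: $4,778.14 +$167.23 interest = $4,945.37; pay $1,923.01 → $3,022.36
Payment period 5: $3,022.36 +$105.78 interest = $3,128.14; pay $2,170.87 → $957.27
Payment period 6: $957.27 +$33.50 interest = $990.77; pay $990.77 → $0.00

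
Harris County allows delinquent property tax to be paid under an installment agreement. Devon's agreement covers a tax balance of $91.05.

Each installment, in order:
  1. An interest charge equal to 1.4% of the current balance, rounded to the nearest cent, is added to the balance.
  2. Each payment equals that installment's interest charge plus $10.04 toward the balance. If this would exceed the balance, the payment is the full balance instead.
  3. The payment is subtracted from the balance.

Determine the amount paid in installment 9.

$10.19

# | Opening | Interest | Payment | End bal
1 | $91.05 | $1.27 | $11.31 | $81.01
2 | $81.01 | $1.13 | $11.17 | $70.97
3 | $70.97 | $0.99 | $11.03 | $60.93
4 | $60.93 | $0.85 | $10.89 | $50.89
5 | $50.89 | $0.71 | $10.75 | $40.85
6 | $40.85 | $0.57 | $10.61 | $30.81
7 | $30.81 | $0.43 | $10.47 | $20.77
8 | $20.77 | $0.29 | $10.33 | $10.73
9 | $10.73 | $0.15 | $10.19 | $0.69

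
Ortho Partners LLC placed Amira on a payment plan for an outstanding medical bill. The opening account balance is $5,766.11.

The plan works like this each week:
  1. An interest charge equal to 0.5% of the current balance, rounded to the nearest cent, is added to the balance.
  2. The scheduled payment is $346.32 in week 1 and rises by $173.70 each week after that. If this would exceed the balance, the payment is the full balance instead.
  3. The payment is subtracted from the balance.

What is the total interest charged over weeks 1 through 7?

Week 1: opening $5,766.11; interest $28.83 → $5,794.94; payment $346.32; balance $5,448.62
Week 2: opening $5,448.62; interest $27.24 → $5,475.86; payment $520.02; balance $4,955.84
Week 3: opening $4,955.84; interest $24.78 → $4,980.62; payment $693.72; balance $4,286.90
Week 4: opening $4,286.90; interest $21.43 → $4,308.33; payment $867.42; balance $3,440.91
Week 5: opening $3,440.91; interest $17.20 → $3,458.11; payment $1,041.12; balance $2,416.99
Week 6: opening $2,416.99; interest $12.08 → $2,429.07; payment $1,214.82; balance $1,214.25
Week 7: opening $1,214.25; interest $6.07 → $1,220.32; payment $1,220.32; balance $0.00
Total interest: $28.83 + $27.24 + $24.78 + $21.43 + $17.20 + $12.08 + $6.07 = $137.63

$137.63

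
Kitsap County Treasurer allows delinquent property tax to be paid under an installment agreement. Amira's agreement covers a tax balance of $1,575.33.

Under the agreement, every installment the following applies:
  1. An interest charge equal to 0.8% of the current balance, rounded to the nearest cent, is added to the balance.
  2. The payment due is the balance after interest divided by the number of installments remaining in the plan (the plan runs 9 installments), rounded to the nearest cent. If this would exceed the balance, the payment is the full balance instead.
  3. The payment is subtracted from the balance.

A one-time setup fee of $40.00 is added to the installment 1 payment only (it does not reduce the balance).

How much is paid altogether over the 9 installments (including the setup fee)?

$1,679.70

# | Opening | Interest | Payment | Fee | End bal
1 | $1,575.33 | $12.60 | $176.44 | $40.00 | $1,411.49
2 | $1,411.49 | $11.29 | $177.85 | — | $1,244.93
3 | $1,244.93 | $9.96 | $179.27 | — | $1,075.62
4 | $1,075.62 | $8.60 | $180.70 | — | $903.52
5 | $903.52 | $7.23 | $182.15 | — | $728.60
6 | $728.60 | $5.83 | $183.61 | — | $550.82
7 | $550.82 | $4.41 | $185.08 | — | $370.15
8 | $370.15 | $2.96 | $186.56 | — | $186.55
9 | $186.55 | $1.49 | $188.04 | — | $0.00
Total paid: $1,679.70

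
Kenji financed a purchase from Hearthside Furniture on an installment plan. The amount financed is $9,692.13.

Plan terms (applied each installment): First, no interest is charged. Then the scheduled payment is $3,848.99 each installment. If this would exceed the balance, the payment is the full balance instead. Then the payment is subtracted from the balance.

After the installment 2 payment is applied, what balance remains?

$1,994.15

Installment 1: $9,692.13 − $3,848.99 → $5,843.14
Installment 2: $5,843.14 − $3,848.99 → $1,994.15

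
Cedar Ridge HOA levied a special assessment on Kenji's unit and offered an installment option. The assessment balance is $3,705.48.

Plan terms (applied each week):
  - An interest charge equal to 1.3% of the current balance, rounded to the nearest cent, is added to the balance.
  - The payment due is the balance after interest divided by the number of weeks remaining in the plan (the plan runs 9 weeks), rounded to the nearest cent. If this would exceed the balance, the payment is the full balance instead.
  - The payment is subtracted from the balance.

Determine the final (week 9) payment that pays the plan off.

Week 1: $3,705.48 +$48.17 interest = $3,753.65; pay $417.07 → $3,336.58
Week 2: $3,336.58 +$43.38 interest = $3,379.96; pay $422.50 → $2,957.46
Week 3: $2,957.46 +$38.45 interest = $2,995.91; pay $427.99 → $2,567.92
Week 4: $2,567.92 +$33.38 interest = $2,601.30; pay $433.55 → $2,167.75
Week 5: $2,167.75 +$28.18 interest = $2,195.93; pay $439.19 → $1,756.74
Week 6: $1,756.74 +$22.84 interest = $1,779.58; pay $444.90 → $1,334.68
Week 7: $1,334.68 +$17.35 interest = $1,352.03; pay $450.68 → $901.35
Week 8: $901.35 +$11.72 interest = $913.07; pay $456.54 → $456.53
Week 9: $456.53 +$5.93 interest = $462.46; pay $462.46 → $0.00

$462.46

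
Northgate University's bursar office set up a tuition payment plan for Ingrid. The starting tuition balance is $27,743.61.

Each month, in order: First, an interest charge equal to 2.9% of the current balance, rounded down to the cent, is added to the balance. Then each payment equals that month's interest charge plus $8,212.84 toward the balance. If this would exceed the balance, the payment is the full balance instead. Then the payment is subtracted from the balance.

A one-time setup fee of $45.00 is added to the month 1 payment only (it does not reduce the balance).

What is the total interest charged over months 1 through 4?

Month 1: $27,743.61 +$804.56 interest = $28,548.17; pay $9,017.40 (+ $45.00 fee) → $19,530.77
Month 2: $19,530.77 +$566.39 interest = $20,097.16; pay $8,779.23 → $11,317.93
Month 3: $11,317.93 +$328.21 interest = $11,646.14; pay $8,541.05 → $3,105.09
Month 4: $3,105.09 +$90.04 interest = $3,195.13; pay $3,195.13 → $0.00
Total interest: $804.56 + $566.39 + $328.21 + $90.04 = $1,789.20

$1,789.20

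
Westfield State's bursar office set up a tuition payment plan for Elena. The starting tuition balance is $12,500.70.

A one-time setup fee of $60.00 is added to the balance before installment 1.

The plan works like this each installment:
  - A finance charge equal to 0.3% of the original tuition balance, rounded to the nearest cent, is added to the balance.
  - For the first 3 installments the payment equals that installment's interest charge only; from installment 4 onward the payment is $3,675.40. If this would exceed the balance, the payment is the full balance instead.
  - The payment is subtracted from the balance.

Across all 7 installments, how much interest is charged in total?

$262.50

Installment 1: opening $12,560.70; interest $37.50 → $12,598.20; payment $37.50; balance $12,560.70
Installment 2: opening $12,560.70; interest $37.50 → $12,598.20; payment $37.50; balance $12,560.70
Installment 3: opening $12,560.70; interest $37.50 → $12,598.20; payment $37.50; balance $12,560.70
Installment 4: opening $12,560.70; interest $37.50 → $12,598.20; payment $3,675.40; balance $8,922.80
Installment 5: opening $8,922.80; interest $37.50 → $8,960.30; payment $3,675.40; balance $5,284.90
Installment 6: opening $5,284.90; interest $37.50 → $5,322.40; payment $3,675.40; balance $1,647.00
Installment 7: opening $1,647.00; interest $37.50 → $1,684.50; payment $1,684.50; balance $0.00
Total interest: $37.50 + $37.50 + $37.50 + $37.50 + $37.50 + $37.50 + $37.50 = $262.50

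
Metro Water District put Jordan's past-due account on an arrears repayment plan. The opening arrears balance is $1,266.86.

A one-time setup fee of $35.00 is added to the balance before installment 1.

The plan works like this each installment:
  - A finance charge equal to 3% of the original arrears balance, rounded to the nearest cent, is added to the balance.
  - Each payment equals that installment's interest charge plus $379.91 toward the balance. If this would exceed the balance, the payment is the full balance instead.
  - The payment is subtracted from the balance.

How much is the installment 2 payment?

# | Opening | Interest | Payment | End bal
1 | $1,301.86 | $38.01 | $417.92 | $921.95
2 | $921.95 | $38.01 | $417.92 | $542.04

$417.92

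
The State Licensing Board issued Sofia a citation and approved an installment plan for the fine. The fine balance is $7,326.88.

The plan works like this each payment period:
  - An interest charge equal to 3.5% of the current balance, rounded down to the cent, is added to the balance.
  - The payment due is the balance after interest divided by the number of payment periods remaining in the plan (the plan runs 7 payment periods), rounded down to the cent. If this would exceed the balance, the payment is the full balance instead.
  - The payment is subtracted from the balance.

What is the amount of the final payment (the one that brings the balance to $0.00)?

Payment period 1: opening $7,326.88; interest $256.44 → $7,583.32; payment $1,083.33; balance $6,499.99
Payment period 2: opening $6,499.99; interest $227.49 → $6,727.48; payment $1,121.24; balance $5,606.24
Payment period 3: opening $5,606.24; interest $196.21 → $5,802.45; payment $1,160.49; balance $4,641.96
Payment period 4: opening $4,641.96; interest $162.46 → $4,804.42; payment $1,201.10; balance $3,603.32
Payment period 5: opening $3,603.32; interest $126.11 → $3,729.43; payment $1,243.14; balance $2,486.29
Payment period 6: opening $2,486.29; interest $87.02 → $2,573.31; payment $1,286.65; balance $1,286.66
Payment period 7: opening $1,286.66; interest $45.03 → $1,331.69; payment $1,331.69; balance $0.00

$1,331.69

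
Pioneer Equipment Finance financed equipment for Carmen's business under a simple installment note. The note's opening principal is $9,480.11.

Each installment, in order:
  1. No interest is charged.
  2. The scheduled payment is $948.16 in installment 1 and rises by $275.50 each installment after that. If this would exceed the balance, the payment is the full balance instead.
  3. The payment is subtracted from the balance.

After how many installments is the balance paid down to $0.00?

Installment 1: $9,480.11 − $948.16 → $8,531.95
Installment 2: $8,531.95 − $1,223.66 → $7,308.29
Installment 3: $7,308.29 − $1,499.16 → $5,809.13
Installment 4: $5,809.13 − $1,774.66 → $4,034.47
Installment 5: $4,034.47 − $2,050.16 → $1,984.31
Installment 6: $1,984.31 − $1,984.31 → $0.00
Balance reaches $0.00 in installment 6.

6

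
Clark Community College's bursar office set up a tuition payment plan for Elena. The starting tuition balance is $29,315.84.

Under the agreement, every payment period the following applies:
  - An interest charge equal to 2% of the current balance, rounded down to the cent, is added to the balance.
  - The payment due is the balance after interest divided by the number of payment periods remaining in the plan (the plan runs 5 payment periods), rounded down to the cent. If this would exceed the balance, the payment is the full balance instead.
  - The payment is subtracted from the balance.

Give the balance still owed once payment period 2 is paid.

$18,300.12

Payment period 1: opening $29,315.84; interest $586.31 → $29,902.15; payment $5,980.43; balance $23,921.72
Payment period 2: opening $23,921.72; interest $478.43 → $24,400.15; payment $6,100.03; balance $18,300.12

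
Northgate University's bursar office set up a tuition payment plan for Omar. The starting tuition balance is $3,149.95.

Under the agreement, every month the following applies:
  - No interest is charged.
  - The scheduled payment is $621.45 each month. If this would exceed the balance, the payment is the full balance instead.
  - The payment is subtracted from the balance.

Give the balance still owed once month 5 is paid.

Month 1: $3,149.95 − $621.45 → $2,528.50
Month 2: $2,528.50 − $621.45 → $1,907.05
Month 3: $1,907.05 − $621.45 → $1,285.60
Month 4: $1,285.60 − $621.45 → $664.15
Month 5: $664.15 − $621.45 → $42.70

$42.70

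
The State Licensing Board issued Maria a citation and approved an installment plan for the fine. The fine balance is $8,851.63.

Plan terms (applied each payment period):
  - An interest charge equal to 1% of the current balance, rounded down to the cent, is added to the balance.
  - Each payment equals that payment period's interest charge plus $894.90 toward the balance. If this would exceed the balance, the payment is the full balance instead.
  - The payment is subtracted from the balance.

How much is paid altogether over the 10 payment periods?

Payment period 1: $8,851.63 +$88.51 interest = $8,940.14; pay $983.41 → $7,956.73
Payment period 2: $7,956.73 +$79.56 interest = $8,036.29; pay $974.46 → $7,061.83
Payment period 3: $7,061.83 +$70.61 interest = $7,132.44; pay $965.51 → $6,166.93
Payment period 4: $6,166.93 +$61.66 interest = $6,228.59; pay $956.56 → $5,272.03
Payment period 5: $5,272.03 +$52.72 interest = $5,324.75; pay $947.62 → $4,377.13
Payment period 6: $4,377.13 +$43.77 interest = $4,420.90; pay $938.67 → $3,482.23
Payment period 7: $3,482.23 +$34.82 interest = $3,517.05; pay $929.72 → $2,587.33
Payment period 8: $2,587.33 +$25.87 interest = $2,613.20; pay $920.77 → $1,692.43
Payment period 9: $1,692.43 +$16.92 interest = $1,709.35; pay $911.82 → $797.53
Payment period 10: $797.53 +$7.97 interest = $805.50; pay $805.50 → $0.00
Total paid: $9,334.04

$9,334.04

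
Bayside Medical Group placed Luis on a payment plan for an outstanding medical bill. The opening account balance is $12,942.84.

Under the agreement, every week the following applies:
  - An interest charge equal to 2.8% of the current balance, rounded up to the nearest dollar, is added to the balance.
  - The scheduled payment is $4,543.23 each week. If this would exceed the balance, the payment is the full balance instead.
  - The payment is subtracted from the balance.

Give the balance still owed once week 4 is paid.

Week 1: opening $12,942.84; interest $363.00 → $13,305.84; payment $4,543.23; balance $8,762.61
Week 2: opening $8,762.61; interest $246.00 → $9,008.61; payment $4,543.23; balance $4,465.38
Week 3: opening $4,465.38; interest $126.00 → $4,591.38; payment $4,543.23; balance $48.15
Week 4: opening $48.15; interest $2.00 → $50.15; payment $50.15; balance $0.00

$0.00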